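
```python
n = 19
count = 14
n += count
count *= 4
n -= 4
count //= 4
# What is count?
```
Trace:
  n=19
  n=19, count=14
  n=33, count=14
  n=33, count=56
  n=29, count=56
  n=29, count=14

Final answer: 14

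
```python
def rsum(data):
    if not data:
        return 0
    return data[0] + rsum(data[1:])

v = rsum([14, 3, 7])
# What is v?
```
Call trace:
rsum(data=[14, 3, 7])
  rsum(data=[3, 7])
    rsum(data=[7])
      rsum(data=[])
      -> return 0
    -> return 7
  -> return 10
-> return 24

Final answer: 24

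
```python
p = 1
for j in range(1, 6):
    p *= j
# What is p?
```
Trace:
  p=1
  p=1, j=1
  p=2, j=2
  p=6, j=3
  p=24, j=4
  p=120, j=5

Final answer: 120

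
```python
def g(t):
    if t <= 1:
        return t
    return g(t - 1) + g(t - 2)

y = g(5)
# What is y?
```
Call trace (a repeated sub-call is expanded the first time; later identical calls just restate its return value):
g(t=5)
  g(t=4)
    g(t=3)
      g(t=2)
        g(t=1)
        -> return 1
        g(t=0)
        -> return 0
      -> return 1
      g(t=1)
      -> return 1
    -> return 2
    g(t=2) -> return 1  (same call as traced above)
  -> return 3
  g(t=3) -> return 2  (same call as traced above)
-> return 5

Final answer: 5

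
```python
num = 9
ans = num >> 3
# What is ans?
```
Trace:
  num=9
  num=9, ans=1

Final answer: 1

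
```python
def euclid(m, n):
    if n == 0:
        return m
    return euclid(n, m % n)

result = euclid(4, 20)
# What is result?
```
Call trace:
euclid(m=4, n=20)
  euclid(m=20, n=4)
    euclid(m=4, n=0)
    -> return 4
  -> return 4
-> return 4

Final answer: 4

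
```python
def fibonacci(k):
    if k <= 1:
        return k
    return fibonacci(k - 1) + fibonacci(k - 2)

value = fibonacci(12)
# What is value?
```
Call trace (a repeated sub-call is expanded the first time; later identical calls just restate its return value):
fibonacci(k=12)
  fibonacci(k=11)
    fibonacci(k=10)
      fibonacci(k=9)
        fibonacci(k=8)
          fibonacci(k=7)
            fibonacci(k=6)
              fibonacci(k=5)
                fibonacci(k=4)
                  fibonacci(k=3)
                    fibonacci(k=2)
                      fibonacci(k=1)
                      -> return 1
                      fibonacci(k=0)
                      -> return 0
                    -> return 1
                    fibonacci(k=1)
                    -> return 1
                  -> return 2
                  fibonacci(k=2) -> return 1  (same call as traced above)
                -> return 3
                fibonacci(k=3) -> return 2  (same call as traced above)
              -> return 5
              fibonacci(k=4) -> return 3  (same call as traced above)
            -> return 8
            fibonacci(k=5) -> return 5  (same call as traced above)
          -> return 13
          fibonacci(k=6) -> return 8  (same call as traced above)
        -> return 21
        fibonacci(k=7) -> return 13  (same call as traced above)
      -> return 34
      fibonacci(k=8) -> return 21  (same call as traced above)
    -> return 55
    fibonacci(k=9) -> return 34  (same call as traced above)
  -> return 89
  fibonacci(k=10) -> return 55  (same call as traced above)
-> return 144

Final answer: 144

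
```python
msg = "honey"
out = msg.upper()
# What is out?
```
Trace:
  msg='honey'
  msg='honey', out='HONEY'

Final answer: 'HONEY'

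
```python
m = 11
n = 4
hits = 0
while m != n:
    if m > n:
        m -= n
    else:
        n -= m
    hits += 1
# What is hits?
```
Trace:
  m=11
  m=11, n=4
  m=11, n=4, hits=0
  m=7, n=4, hits=1
  m=3, n=4, hits=2
  m=3, n=1, hits=3
  m=2, n=1, hits=4
  m=1, n=1, hits=5

Final answer: 5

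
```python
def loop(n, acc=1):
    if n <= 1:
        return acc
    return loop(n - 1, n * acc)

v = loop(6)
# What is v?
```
Call trace:
loop(n=6, acc=1)
  loop(n=5, acc=6)
    loop(n=4, acc=30)
      loop(n=3, acc=120)
        loop(n=2, acc=360)
          loop(n=1, acc=720)
          -> return 720
        -> return 720
      -> return 720
    -> return 720
  -> return 720
-> return 720

Final answer: 720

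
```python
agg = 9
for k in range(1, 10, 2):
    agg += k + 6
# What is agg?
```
Trace:
  agg=9
  agg=16, k=1
  agg=25, k=3
  agg=36, k=5
  agg=49, k=7
  agg=64, k=9

Final answer: 64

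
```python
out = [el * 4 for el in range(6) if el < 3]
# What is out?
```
Trace:
  el=0
  el=1
  el=2
  el=3
  el=4
  el=5
  out=[0, 4, 8]

Final answer: [0, 4, 8]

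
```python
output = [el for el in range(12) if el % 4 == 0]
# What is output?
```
Trace:
  el=0
  el=1
  el=2
  el=3
  el=4
  el=5
  el=6
  el=7
  el=8
  el=9
  el=10
  el=11
  output=[0, 4, 8]

Final answer: [0, 4, 8]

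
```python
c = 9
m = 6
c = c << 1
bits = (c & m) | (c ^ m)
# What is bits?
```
Trace:
  c=9
  c=9, m=6
  c=18, m=6
  c=18, m=6, bits=22

Final answer: 22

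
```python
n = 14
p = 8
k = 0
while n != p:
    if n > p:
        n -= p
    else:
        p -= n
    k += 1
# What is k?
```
Trace:
  n=14
  n=14, p=8
  n=14, p=8, k=0
  n=6, p=8, k=1
  n=6, p=2, k=2
  n=4, p=2, k=3
  n=2, p=2, k=4

Final answer: 4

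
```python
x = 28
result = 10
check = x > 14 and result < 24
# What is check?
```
Trace:
  x=28
  x=28, result=10
  x=28, result=10, check=True

Final answer: True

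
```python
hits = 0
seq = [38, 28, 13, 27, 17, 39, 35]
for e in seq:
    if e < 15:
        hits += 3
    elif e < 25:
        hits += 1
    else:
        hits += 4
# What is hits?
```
Trace:
  hits=0
  hits=4, e=38
  hits=8, e=28
  hits=11, e=13
  hits=15, e=27
  hits=16, e=17
  hits=20, e=39
  hits=24, e=35

Final answer: 24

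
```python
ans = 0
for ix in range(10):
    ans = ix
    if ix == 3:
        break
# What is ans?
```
Trace:
  ans=0
  ans=0, ix=0
  ans=1, ix=1
  ans=2, ix=2
  ans=3, ix=3

Final answer: 3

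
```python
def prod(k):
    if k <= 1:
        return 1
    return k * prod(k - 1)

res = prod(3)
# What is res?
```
Call trace:
prod(k=3)
  prod(k=2)
    prod(k=1)
    -> return 1
  -> return 2
-> return 6

Final answer: 6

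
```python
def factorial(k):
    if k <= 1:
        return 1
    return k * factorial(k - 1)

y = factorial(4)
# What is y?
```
Call trace:
factorial(k=4)
  factorial(k=3)
    factorial(k=2)
      factorial(k=1)
      -> return 1
    -> return 2
  -> return 6
-> return 24

Final answer: 24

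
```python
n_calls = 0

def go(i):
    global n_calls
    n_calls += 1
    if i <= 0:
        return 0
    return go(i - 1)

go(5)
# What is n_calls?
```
Call trace:
go(i=5)
  go(i=4)
    go(i=3)
      go(i=2)
        go(i=1)
          go(i=0)
          -> return 0
        -> return 0
      -> return 0
    -> return 0
  -> return 0
-> return 0

n_calls is incremented once per call. go is entered once for each i = 5, 4, 3, 2, 1, 0 (the i <= 0 call returns without recursing), i.e. 5 + 1 calls.
n_calls = 6

Final answer: 6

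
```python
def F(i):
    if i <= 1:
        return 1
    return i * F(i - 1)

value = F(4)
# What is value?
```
Call trace:
F(i=4)
  F(i=3)
    F(i=2)
      F(i=1)
      -> return 1
    -> return 2
  -> return 6
-> return 24

Final answer: 24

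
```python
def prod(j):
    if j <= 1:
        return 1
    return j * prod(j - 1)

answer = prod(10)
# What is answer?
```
Call trace:
prod(j=10)
  prod(j=9)
    prod(j=8)
      prod(j=7)
        prod(j=6)
          prod(j=5)
            prod(j=4)
              prod(j=3)
                prod(j=2)
                  prod(j=1)
                  -> return 1
                -> return 2
              -> return 6
            -> return 24
          -> return 120
        -> return 720
      -> return 5040
    -> return 40320
  -> return 362880
-> return 3628800

Final answer: 3628800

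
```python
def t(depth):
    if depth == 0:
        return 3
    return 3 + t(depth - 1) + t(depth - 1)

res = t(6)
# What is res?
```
Call trace (a repeated sub-call is expanded the first time; later identical calls just restate its return value):
t(depth=6)
  t(depth=5)
    t(depth=4)
      t(depth=3)
        t(depth=2)
          t(depth=1)
            t(depth=0)
            -> return 3
            t(depth=0)
            -> return 3
          -> return 9
          t(depth=1) -> return 9  (same call as traced above)
        -> return 21
        t(depth=2) -> return 21  (same call as traced above)
      -> return 45
      t(depth=3) -> return 45  (same call as traced above)
    -> return 93
    t(depth=4) -> return 93  (same call as traced above)
  -> return 189
  t(depth=5) -> return 189  (same call as traced above)
-> return 381

Final answer: 381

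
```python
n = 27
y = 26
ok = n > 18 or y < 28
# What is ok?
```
Trace:
  n=27
  n=27, y=26
  n=27, y=26, ok=True

Final answer: True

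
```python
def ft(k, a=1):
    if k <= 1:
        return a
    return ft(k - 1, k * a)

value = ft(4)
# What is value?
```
Call trace:
ft(k=4, a=1)
  ft(k=3, a=4)
    ft(k=2, a=12)
      ft(k=1, a=24)
      -> return 24
    -> return 24
  -> return 24
-> return 24

Final answer: 24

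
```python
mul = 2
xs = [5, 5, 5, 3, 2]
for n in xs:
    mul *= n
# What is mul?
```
Trace:
  mul=2
  mul=10, n=5
  mul=50, n=5
  mul=250, n=5
  mul=750, n=3
  mul=1500, n=2

Final answer: 1500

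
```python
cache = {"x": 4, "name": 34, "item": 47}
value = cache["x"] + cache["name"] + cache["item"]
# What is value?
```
Trace:
  cache={'x': 4, 'name': 34, 'item': 47}
  cache={'x': 4, 'name': 34, 'item': 47}, value=85

Final answer: 85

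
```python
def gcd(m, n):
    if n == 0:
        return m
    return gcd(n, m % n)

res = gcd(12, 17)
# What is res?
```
Call trace:
gcd(m=12, n=17)
  gcd(m=17, n=12)
    gcd(m=12, n=5)
      gcd(m=5, n=2)
        gcd(m=2, n=1)
          gcd(m=1, n=0)
          -> return 1
        -> return 1
      -> return 1
    -> return 1
  -> return 1
-> return 1

Final answer: 1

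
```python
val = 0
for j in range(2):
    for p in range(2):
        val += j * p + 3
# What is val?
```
Trace:
  val=0
  val=3, j=0, p=0
  val=6, j=0, p=1
  val=9, j=1, p=0
  val=13, j=1, p=1

Final answer: 13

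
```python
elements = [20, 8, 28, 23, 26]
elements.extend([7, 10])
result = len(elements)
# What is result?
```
Trace:
  elements=[20, 8, 28, 23, 26]
  elements=[20, 8, 28, 23, 26, 7, 10]
  elements=[20, 8, 28, 23, 26, 7, 10], result=7

Final answer: 7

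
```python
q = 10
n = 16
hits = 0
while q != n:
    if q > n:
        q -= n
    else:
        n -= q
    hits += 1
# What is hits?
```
Trace:
  q=10
  q=10, n=16
  q=10, n=16, hits=0
  q=10, n=6, hits=1
  q=4, n=6, hits=2
  q=4, n=2, hits=3
  q=2, n=2, hits=4

Final answer: 4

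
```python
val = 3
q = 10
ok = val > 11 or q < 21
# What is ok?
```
Trace:
  val=3
  val=3, q=10
  val=3, q=10, ok=True

Final answer: True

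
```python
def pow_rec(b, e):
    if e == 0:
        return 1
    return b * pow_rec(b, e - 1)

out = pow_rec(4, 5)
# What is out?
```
Call trace:
pow_rec(b=4, e=5)
  pow_rec(b=4, e=4)
    pow_rec(b=4, e=3)
      pow_rec(b=4, e=2)
        pow_rec(b=4, e=1)
          pow_rec(b=4, e=0)
          -> return 1
        -> return 4
      -> return 16
    -> return 64
  -> return 256
-> return 1024

Final answer: 1024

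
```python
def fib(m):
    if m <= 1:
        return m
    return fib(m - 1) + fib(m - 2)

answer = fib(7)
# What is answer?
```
Call trace (a repeated sub-call is expanded the first time; later identical calls just restate its return value):
fib(m=7)
  fib(m=6)
    fib(m=5)
      fib(m=4)
        fib(m=3)
          fib(m=2)
            fib(m=1)
            -> return 1
            fib(m=0)
            -> return 0
          -> return 1
          fib(m=1)
          -> return 1
        -> return 2
        fib(m=2) -> return 1  (same call as traced above)
      -> return 3
      fib(m=3) -> return 2  (same call as traced above)
    -> return 5
    fib(m=4) -> return 3  (same call as traced above)
  -> return 8
  fib(m=5) -> return 5  (same call as traced above)
-> return 13

Final answer: 13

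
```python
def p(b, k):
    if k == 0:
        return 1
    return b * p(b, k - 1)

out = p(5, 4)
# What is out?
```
Call trace:
p(b=5, k=4)
  p(b=5, k=3)
    p(b=5, k=2)
      p(b=5, k=1)
        p(b=5, k=0)
        -> return 1
      -> return 5
    -> return 25
  -> return 125
-> return 625

Final answer: 625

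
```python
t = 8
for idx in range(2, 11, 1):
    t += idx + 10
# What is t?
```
Trace:
  t=8
  t=20, idx=2
  t=33, idx=3
  t=47, idx=4
  t=62, idx=5
  t=78, idx=6
  t=95, idx=7
  t=113, idx=8
  t=132, idx=9
  t=152, idx=10

Final answer: 152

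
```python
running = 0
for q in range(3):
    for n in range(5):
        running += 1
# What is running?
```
Trace:
  running=0
  running=1, q=0, n=0
  running=2, q=0, n=1
  running=3, q=0, n=2
  running=4, q=0, n=3
  running=5, q=0, n=4
  running=6, q=1, n=0
  running=7, q=1, n=1
  running=8, q=1, n=2
  running=9, q=1, n=3
  running=10, q=1, n=4
  running=11, q=2, n=0
  running=12, q=2, n=1
  running=13, q=2, n=2
  running=14, q=2, n=3
  running=15, q=2, n=4

Final answer: 15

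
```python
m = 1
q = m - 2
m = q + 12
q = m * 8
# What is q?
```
Trace:
  m=1
  m=1, q=-1
  m=11, q=-1
  m=11, q=88

Final answer: 88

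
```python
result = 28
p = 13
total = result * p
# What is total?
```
Trace:
  result=28
  result=28, p=13
  result=28, p=13, total=364

Final answer: 364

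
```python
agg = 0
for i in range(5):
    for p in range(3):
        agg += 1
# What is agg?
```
Trace:
  agg=0
  agg=1, i=0, p=0
  agg=2, i=0, p=1
  agg=3, i=0, p=2
  agg=4, i=1, p=0
  agg=5, i=1, p=1
  agg=6, i=1, p=2
  agg=7, i=2, p=0
  agg=8, i=2, p=1
  agg=9, i=2, p=2
  agg=10, i=3, p=0
  agg=11, i=3, p=1
  agg=12, i=3, p=2
  agg=13, i=4, p=0
  agg=14, i=4, p=1
  agg=15, i=4, p=2

Final answer: 15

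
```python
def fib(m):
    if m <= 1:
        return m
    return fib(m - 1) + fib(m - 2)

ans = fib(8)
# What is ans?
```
Call trace (a repeated sub-call is expanded the first time; later identical calls just restate its return value):
fib(m=8)
  fib(m=7)
    fib(m=6)
      fib(m=5)
        fib(m=4)
          fib(m=3)
            fib(m=2)
              fib(m=1)
              -> return 1
              fib(m=0)
              -> return 0
            -> return 1
            fib(m=1)
            -> return 1
          -> return 2
          fib(m=2) -> return 1  (same call as traced above)
        -> return 3
        fib(m=3) -> return 2  (same call as traced above)
      -> return 5
      fib(m=4) -> return 3  (same call as traced above)
    -> return 8
    fib(m=5) -> return 5  (same call as traced above)
  -> return 13
  fib(m=6) -> return 8  (same call as traced above)
-> return 21

Final answer: 21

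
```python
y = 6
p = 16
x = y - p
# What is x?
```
Trace:
  y=6
  y=6, p=16
  y=6, p=16, x=-10

Final answer: -10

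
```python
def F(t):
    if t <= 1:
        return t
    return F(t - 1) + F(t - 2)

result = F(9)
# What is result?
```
Call trace (a repeated sub-call is expanded the first time; later identical calls just restate its return value):
F(t=9)
  F(t=8)
    F(t=7)
      F(t=6)
        F(t=5)
          F(t=4)
            F(t=3)
              F(t=2)
                F(t=1)
                -> return 1
                F(t=0)
                -> return 0
              -> return 1
              F(t=1)
              -> return 1
            -> return 2
            F(t=2) -> return 1  (same call as traced above)
          -> return 3
          F(t=3) -> return 2  (same call as traced above)
        -> return 5
        F(t=4) -> return 3  (same call as traced above)
      -> return 8
      F(t=5) -> return 5  (same call as traced above)
    -> return 13
    F(t=6) -> return 8  (same call as traced above)
  -> return 21
  F(t=7) -> return 13  (same call as traced above)
-> return 34

Final answer: 34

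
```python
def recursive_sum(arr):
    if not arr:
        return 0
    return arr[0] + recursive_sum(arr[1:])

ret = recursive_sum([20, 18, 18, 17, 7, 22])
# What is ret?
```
Call trace:
recursive_sum(arr=[20, 18, 18, 17, 7, 22])
  recursive_sum(arr=[18, 18, 17, 7, 22])
    recursive_sum(arr=[18, 17, 7, 22])
      recursive_sum(arr=[17, 7, 22])
        recursive_sum(arr=[7, 22])
          recursive_sum(arr=[22])
            recursive_sum(arr=[])
            -> return 0
          -> return 22
        -> return 29
      -> return 46
    -> return 64
  -> return 82
-> return 102

Final answer: 102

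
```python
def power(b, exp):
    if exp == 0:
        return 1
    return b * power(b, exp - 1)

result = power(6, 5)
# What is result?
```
Call trace:
power(b=6, exp=5)
  power(b=6, exp=4)
    power(b=6, exp=3)
      power(b=6, exp=2)
        power(b=6, exp=1)
          power(b=6, exp=0)
          -> return 1
        -> return 6
      -> return 36
    -> return 216
  -> return 1296
-> return 7776

Final answer: 7776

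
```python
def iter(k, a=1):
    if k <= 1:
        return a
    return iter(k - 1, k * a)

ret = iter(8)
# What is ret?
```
Call trace:
iter(k=8, a=1)
  iter(k=7, a=8)
    iter(k=6, a=56)
      iter(k=5, a=336)
        iter(k=4, a=1680)
          iter(k=3, a=6720)
            iter(k=2, a=20160)
              iter(k=1, a=40320)
              -> return 40320
            -> return 40320
          -> return 40320
        -> return 40320
      -> return 40320
    -> return 40320
  -> return 40320
-> return 40320

Final answer: 40320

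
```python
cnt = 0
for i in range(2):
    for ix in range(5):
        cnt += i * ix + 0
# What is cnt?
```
Trace:
  cnt=0
  cnt=0, i=0, ix=0
  cnt=0, i=0, ix=1
  cnt=0, i=0, ix=2
  cnt=0, i=0, ix=3
  cnt=0, i=0, ix=4
  cnt=0, i=1, ix=0
  cnt=1, i=1, ix=1
  cnt=3, i=1, ix=2
  cnt=6, i=1, ix=3
  cnt=10, i=1, ix=4

Final answer: 10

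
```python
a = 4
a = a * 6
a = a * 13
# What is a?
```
Trace:
  a=4
  a=24
  a=312

Final answer: 312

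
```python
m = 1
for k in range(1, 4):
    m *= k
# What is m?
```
Trace:
  m=1
  m=1, k=1
  m=2, k=2
  m=6, k=3

Final answer: 6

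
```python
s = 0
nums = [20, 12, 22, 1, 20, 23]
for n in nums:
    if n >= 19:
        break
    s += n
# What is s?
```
Trace:
  s=0
  s=0, n=20

Final answer: 0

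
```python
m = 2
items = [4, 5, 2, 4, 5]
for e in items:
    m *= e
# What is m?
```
Trace:
  m=2
  m=8, e=4
  m=40, e=5
  m=80, e=2
  m=320, e=4
  m=1600, e=5

Final answer: 1600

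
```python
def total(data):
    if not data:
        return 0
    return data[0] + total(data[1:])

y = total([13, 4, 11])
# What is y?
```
Call trace:
total(data=[13, 4, 11])
  total(data=[4, 11])
    total(data=[11])
      total(data=[])
      -> return 0
    -> return 11
  -> return 15
-> return 28

Final answer: 28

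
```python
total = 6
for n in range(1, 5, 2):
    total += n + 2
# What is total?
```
Trace:
  total=6
  total=9, n=1
  total=14, n=3

Final answer: 14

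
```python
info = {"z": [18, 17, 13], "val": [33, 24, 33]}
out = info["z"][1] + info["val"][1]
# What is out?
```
Trace:
  info={'z': [18, 17, 13], 'val': [33, 24, 33]}
  info={'z': [18, 17, 13], 'val': [33, 24, 33]}, out=41

Final answer: 41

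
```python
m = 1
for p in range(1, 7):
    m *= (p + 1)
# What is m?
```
Trace:
  m=1
  m=2, p=1
  m=6, p=2
  m=24, p=3
  m=120, p=4
  m=720, p=5
  m=5040, p=6

Final answer: 5040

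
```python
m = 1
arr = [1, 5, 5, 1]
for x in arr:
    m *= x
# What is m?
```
Trace:
  m=1
  m=1, x=1
  m=5, x=5
  m=25, x=5
  m=25, x=1

Final answer: 25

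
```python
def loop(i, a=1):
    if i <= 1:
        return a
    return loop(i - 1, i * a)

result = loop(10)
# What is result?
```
Call trace:
loop(i=10, a=1)
  loop(i=9, a=10)
    loop(i=8, a=90)
      loop(i=7, a=720)
        loop(i=6, a=5040)
          loop(i=5, a=30240)
            loop(i=4, a=151200)
              loop(i=3, a=604800)
                loop(i=2, a=1814400)
                  loop(i=1, a=3628800)
                  -> return 3628800
                -> return 3628800
              -> return 3628800
            -> return 3628800
          -> return 3628800
        -> return 3628800
      -> return 3628800
    -> return 3628800
  -> return 3628800
-> return 3628800

Final answer: 3628800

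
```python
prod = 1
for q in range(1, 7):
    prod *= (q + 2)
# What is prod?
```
Trace:
  prod=1
  prod=3, q=1
  prod=12, q=2
  prod=60, q=3
  prod=360, q=4
  prod=2520, q=5
  prod=20160, q=6

Final answer: 20160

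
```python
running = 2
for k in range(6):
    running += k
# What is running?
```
Trace:
  running=2
  running=2, k=0
  running=3, k=1
  running=5, k=2
  running=8, k=3
  running=12, k=4
  running=17, k=5

Final answer: 17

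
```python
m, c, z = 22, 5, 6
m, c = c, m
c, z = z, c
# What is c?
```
Trace:
  m=22, c=5, z=6
  m=5, c=22, z=6
  m=5, c=6, z=22

Final answer: 6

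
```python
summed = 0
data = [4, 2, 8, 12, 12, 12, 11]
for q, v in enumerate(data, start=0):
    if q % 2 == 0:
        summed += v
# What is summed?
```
Trace:
  summed=0
  summed=4, q=0, v=4
  summed=4, q=1, v=2
  summed=12, q=2, v=8
  summed=12, q=3, v=12
  summed=24, q=4, v=12
  summed=24, q=5, v=12
  summed=35, q=6, v=11

Final answer: 35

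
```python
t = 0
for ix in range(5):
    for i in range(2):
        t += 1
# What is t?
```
Trace:
  t=0
  t=1, ix=0, i=0
  t=2, ix=0, i=1
  t=3, ix=1, i=0
  t=4, ix=1, i=1
  t=5, ix=2, i=0
  t=6, ix=2, i=1
  t=7, ix=3, i=0
  t=8, ix=3, i=1
  t=9, ix=4, i=0
  t=10, ix=4, i=1

Final answer: 10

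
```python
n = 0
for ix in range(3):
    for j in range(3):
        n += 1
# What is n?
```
Trace:
  n=0
  n=1, ix=0, j=0
  n=2, ix=0, j=1
  n=3, ix=0, j=2
  n=4, ix=1, j=0
  n=5, ix=1, j=1
  n=6, ix=1, j=2
  n=7, ix=2, j=0
  n=8, ix=2, j=1
  n=9, ix=2, j=2

Final answer: 9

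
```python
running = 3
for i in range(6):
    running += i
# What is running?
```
Trace:
  running=3
  running=3, i=0
  running=4, i=1
  running=6, i=2
  running=9, i=3
  running=13, i=4
  running=18, i=5

Final answer: 18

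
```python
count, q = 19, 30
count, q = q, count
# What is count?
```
Trace:
  count=19, q=30
  count=30, q=19

Final answer: 30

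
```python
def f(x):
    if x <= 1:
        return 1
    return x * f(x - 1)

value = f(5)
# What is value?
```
Call trace:
f(x=5)
  f(x=4)
    f(x=3)
      f(x=2)
        f(x=1)
        -> return 1
      -> return 2
    -> return 6
  -> return 24
-> return 120

Final answer: 120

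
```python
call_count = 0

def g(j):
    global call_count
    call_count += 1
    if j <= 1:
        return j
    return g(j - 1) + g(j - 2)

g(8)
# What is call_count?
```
Call trace (a repeated sub-call is expanded the first time; later identical calls just restate its return value):
g(j=8)
  g(j=7)
    g(j=6)
      g(j=5)
        g(j=4)
          g(j=3)
            g(j=2)
              g(j=1)
              -> return 1
              g(j=0)
              -> return 0
            -> return 1
            g(j=1)
            -> return 1
          -> return 2
          g(j=2) -> return 1  (same call as traced above)
        -> return 3
        g(j=3) -> return 2  (same call as traced above)
      -> return 5
      g(j=4) -> return 3  (same call as traced above)
    -> return 8
    g(j=5) -> return 5  (same call as traced above)
  -> return 13
  g(j=6) -> return 8  (same call as traced above)
-> return 21

call_count is incremented once per call, so count the calls in each subtree. Let C(j) = number of calls made by g(j).
C(0) = C(1) = 1 (base case, no recursion); C(j) = 1 + C(j - 1) + C(j - 2) otherwise.
C(2) = 1 + C(1) + C(0) = 1 + 1 + 1 = 3
C(3) = 1 + C(2) + C(1) = 1 + 3 + 1 = 5
C(4) = 1 + C(3) + C(2) = 1 + 5 + 3 = 9
C(5) = 1 + C(4) + C(3) = 1 + 9 + 5 = 15
C(6) = 1 + C(5) + C(4) = 1 + 15 + 9 = 25
C(7) = 1 + C(6) + C(5) = 1 + 25 + 15 = 41
C(8) = 1 + C(7) + C(6) = 1 + 41 + 25 = 67
call_count = C(8) = 67

Final answer: 67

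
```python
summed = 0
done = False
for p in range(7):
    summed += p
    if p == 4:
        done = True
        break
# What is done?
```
Trace:
  summed=0
  summed=0, done=False
  summed=0, done=False, p=0
  summed=1, done=False, p=1
  summed=3, done=False, p=2
  summed=6, done=False, p=3
  summed=10, done=True, p=4

Final answer: True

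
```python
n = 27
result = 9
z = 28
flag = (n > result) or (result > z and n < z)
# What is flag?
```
Trace:
  n=27
  n=27, result=9
  n=27, result=9, z=28
  n=27, result=9, z=28, flag=True

Final answer: True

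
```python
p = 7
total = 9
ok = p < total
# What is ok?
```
Trace:
  p=7
  p=7, total=9
  p=7, total=9, ok=True

Final answer: True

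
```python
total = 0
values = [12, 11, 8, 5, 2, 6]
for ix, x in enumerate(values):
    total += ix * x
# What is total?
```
Trace:
  total=0
  total=0, ix=0, x=12
  total=11, ix=1, x=11
  total=27, ix=2, x=8
  total=42, ix=3, x=5
  total=50, ix=4, x=2
  total=80, ix=5, x=6

Final answer: 80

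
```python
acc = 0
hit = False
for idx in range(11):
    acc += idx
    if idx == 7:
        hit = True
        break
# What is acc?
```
Trace:
  acc=0
  acc=0, hit=False
  acc=0, hit=False, idx=0
  acc=1, hit=False, idx=1
  acc=3, hit=False, idx=2
  acc=6, hit=False, idx=3
  acc=10, hit=False, idx=4
  acc=15, hit=False, idx=5
  acc=21, hit=False, idx=6
  acc=28, hit=True, idx=7

Final answer: 28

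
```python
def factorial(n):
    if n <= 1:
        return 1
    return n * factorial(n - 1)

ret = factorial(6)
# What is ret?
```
Call trace:
factorial(n=6)
  factorial(n=5)
    factorial(n=4)
      factorial(n=3)
        factorial(n=2)
          factorial(n=1)
          -> return 1
        -> return 2
      -> return 6
    -> return 24
  -> return 120
-> return 720

Final answer: 720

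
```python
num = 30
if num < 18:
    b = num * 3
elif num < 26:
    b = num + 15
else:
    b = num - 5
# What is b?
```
Trace:
  num=30
  num=30, b=25

Final answer: 25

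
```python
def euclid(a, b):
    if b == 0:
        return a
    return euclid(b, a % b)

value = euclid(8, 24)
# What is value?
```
Call trace:
euclid(a=8, b=24)
  euclid(a=24, b=8)
    euclid(a=8, b=0)
    -> return 8
  -> return 8
-> return 8

Final answer: 8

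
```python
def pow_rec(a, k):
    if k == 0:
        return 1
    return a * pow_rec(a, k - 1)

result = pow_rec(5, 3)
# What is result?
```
Call trace:
pow_rec(a=5, k=3)
  pow_rec(a=5, k=2)
    pow_rec(a=5, k=1)
      pow_rec(a=5, k=0)
      -> return 1
    -> return 5
  -> return 25
-> return 125

Final answer: 125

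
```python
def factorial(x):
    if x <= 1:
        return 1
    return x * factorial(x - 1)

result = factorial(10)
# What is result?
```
Call trace:
factorial(x=10)
  factorial(x=9)
    factorial(x=8)
      factorial(x=7)
        factorial(x=6)
          factorial(x=5)
            factorial(x=4)
              factorial(x=3)
                factorial(x=2)
                  factorial(x=1)
                  -> return 1
                -> return 2
              -> return 6
            -> return 24
          -> return 120
        -> return 720
      -> return 5040
    -> return 40320
  -> return 362880
-> return 3628800

Final answer: 3628800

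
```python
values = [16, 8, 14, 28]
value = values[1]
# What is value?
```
Trace:
  values=[16, 8, 14, 28]
  values=[16, 8, 14, 28], value=8

Final answer: 8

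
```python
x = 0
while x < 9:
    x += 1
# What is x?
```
Trace:
  x=0
  x=1
  x=2
  x=3
  x=4
  x=5
  x=6
  x=7
  x=8
  x=9

Final answer: 9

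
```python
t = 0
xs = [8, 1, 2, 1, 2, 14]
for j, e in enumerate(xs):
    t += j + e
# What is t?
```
Trace:
  t=0
  t=8, j=0, e=8
  t=10, j=1, e=1
  t=14, j=2, e=2
  t=18, j=3, e=1
  t=24, j=4, e=2
  t=43, j=5, e=14

Final answer: 43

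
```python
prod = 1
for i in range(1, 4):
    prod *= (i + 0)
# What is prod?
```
Trace:
  prod=1
  prod=1, i=1
  prod=2, i=2
  prod=6, i=3

Final answer: 6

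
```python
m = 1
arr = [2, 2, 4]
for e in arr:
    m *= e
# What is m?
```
Trace:
  m=1
  m=2, e=2
  m=4, e=2
  m=16, e=4

Final answer: 16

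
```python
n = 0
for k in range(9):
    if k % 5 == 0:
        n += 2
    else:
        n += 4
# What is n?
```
Trace:
  n=0
  n=2, k=0
  n=6, k=1
  n=10, k=2
  n=14, k=3
  n=18, k=4
  n=20, k=5
  n=24, k=6
  n=28, k=7
  n=32, k=8

Final answer: 32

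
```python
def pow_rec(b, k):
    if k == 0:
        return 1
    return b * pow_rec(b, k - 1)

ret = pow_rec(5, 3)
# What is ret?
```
Call trace:
pow_rec(b=5, k=3)
  pow_rec(b=5, k=2)
    pow_rec(b=5, k=1)
      pow_rec(b=5, k=0)
      -> return 1
    -> return 5
  -> return 25
-> return 125

Final answer: 125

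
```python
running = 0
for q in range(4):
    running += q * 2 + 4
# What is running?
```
Trace:
  running=0
  running=4, q=0
  running=10, q=1
  running=18, q=2
  running=28, q=3

Final answer: 28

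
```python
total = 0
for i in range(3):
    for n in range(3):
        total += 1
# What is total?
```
Trace:
  total=0
  total=1, i=0, n=0
  total=2, i=0, n=1
  total=3, i=0, n=2
  total=4, i=1, n=0
  total=5, i=1, n=1
  total=6, i=1, n=2
  total=7, i=2, n=0
  total=8, i=2, n=1
  total=9, i=2, n=2

Final answer: 9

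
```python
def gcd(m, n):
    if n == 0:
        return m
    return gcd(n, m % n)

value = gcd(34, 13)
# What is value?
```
Call trace:
gcd(m=34, n=13)
  gcd(m=13, n=8)
    gcd(m=8, n=5)
      gcd(m=5, n=3)
        gcd(m=3, n=2)
          gcd(m=2, n=1)
            gcd(m=1, n=0)
            -> return 1
          -> return 1
        -> return 1
      -> return 1
    -> return 1
  -> return 1
-> return 1

Final answer: 1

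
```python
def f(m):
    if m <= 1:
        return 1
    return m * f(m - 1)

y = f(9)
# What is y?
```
Call trace:
f(m=9)
  f(m=8)
    f(m=7)
      f(m=6)
        f(m=5)
          f(m=4)
            f(m=3)
              f(m=2)
                f(m=1)
                -> return 1
              -> return 2
            -> return 6
          -> return 24
        -> return 120
      -> return 720
    -> return 5040
  -> return 40320
-> return 362880

Final answer: 362880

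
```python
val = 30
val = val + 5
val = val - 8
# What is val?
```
Trace:
  val=30
  val=35
  val=27

Final answer: 27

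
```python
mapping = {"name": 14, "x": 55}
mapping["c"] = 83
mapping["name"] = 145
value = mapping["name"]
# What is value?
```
Trace:
  mapping={'name': 14, 'x': 55}
  mapping={'name': 14, 'x': 55, 'c': 83}
  mapping={'name': 145, 'x': 55, 'c': 83}
  mapping={'name': 145, 'x': 55, 'c': 83}, value=145

Final answer: 145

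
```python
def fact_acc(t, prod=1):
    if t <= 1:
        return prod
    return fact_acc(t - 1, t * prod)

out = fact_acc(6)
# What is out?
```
Call trace:
fact_acc(t=6, prod=1)
  fact_acc(t=5, prod=6)
    fact_acc(t=4, prod=30)
      fact_acc(t=3, prod=120)
        fact_acc(t=2, prod=360)
          fact_acc(t=1, prod=720)
          -> return 720
        -> return 720
      -> return 720
    -> return 720
  -> return 720
-> return 720

Final answer: 720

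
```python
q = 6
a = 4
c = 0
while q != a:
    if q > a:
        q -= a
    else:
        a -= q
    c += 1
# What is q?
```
Trace:
  q=6
  q=6, a=4
  q=6, a=4, c=0
  q=2, a=4, c=1
  q=2, a=2, c=2

Final answer: 2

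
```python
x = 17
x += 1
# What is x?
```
Trace:
  x=17
  x=18

Final answer: 18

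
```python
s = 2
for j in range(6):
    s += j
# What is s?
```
Trace:
  s=2
  s=2, j=0
  s=3, j=1
  s=5, j=2
  s=8, j=3
  s=12, j=4
  s=17, j=5

Final answer: 17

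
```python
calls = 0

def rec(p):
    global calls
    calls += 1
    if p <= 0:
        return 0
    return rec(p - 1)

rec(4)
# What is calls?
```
Call trace:
rec(p=4)
  rec(p=3)
    rec(p=2)
      rec(p=1)
        rec(p=0)
        -> return 0
      -> return 0
    -> return 0
  -> return 0
-> return 0

calls is incremented once per call. rec is entered once for each p = 4, 3, 2, 1, 0 (the p <= 0 call returns without recursing), i.e. 4 + 1 calls.
calls = 5

Final answer: 5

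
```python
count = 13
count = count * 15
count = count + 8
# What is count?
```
Trace:
  count=13
  count=195
  count=203

Final answer: 203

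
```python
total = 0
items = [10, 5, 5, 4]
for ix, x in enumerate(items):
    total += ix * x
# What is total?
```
Trace:
  total=0
  total=0, ix=0, x=10
  total=5, ix=1, x=5
  total=15, ix=2, x=5
  total=27, ix=3, x=4

Final answer: 27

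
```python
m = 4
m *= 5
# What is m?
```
Trace:
  m=4
  m=20

Final answer: 20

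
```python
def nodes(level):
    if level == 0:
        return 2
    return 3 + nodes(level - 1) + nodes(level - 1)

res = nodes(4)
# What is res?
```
Call trace (a repeated sub-call is expanded the first time; later identical calls just restate its return value):
nodes(level=4)
  nodes(level=3)
    nodes(level=2)
      nodes(level=1)
        nodes(level=0)
        -> return 2
        nodes(level=0)
        -> return 2
      -> return 7
      nodes(level=1) -> return 7  (same call as traced above)
    -> return 17
    nodes(level=2) -> return 17  (same call as traced above)
  -> return 37
  nodes(level=3) -> return 37  (same call as traced above)
-> return 77

Final answer: 77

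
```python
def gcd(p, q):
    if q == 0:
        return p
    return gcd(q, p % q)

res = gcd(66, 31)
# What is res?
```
Call trace:
gcd(p=66, q=31)
  gcd(p=31, q=4)
    gcd(p=4, q=3)
      gcd(p=3, q=1)
        gcd(p=1, q=0)
        -> return 1
      -> return 1
    -> return 1
  -> return 1
-> return 1

Final answer: 1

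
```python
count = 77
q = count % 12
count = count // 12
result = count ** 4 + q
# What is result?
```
Trace:
  count=77
  count=77, q=5
  count=6, q=5
  count=6, q=5, result=1301

Final answer: 1301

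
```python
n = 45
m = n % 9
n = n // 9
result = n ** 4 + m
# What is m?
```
Trace:
  n=45
  n=45, m=0
  n=5, m=0
  n=5, m=0, result=625

Final answer: 0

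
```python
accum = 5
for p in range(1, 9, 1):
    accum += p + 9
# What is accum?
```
Trace:
  accum=5
  accum=15, p=1
  accum=26, p=2
  accum=38, p=3
  accum=51, p=4
  accum=65, p=5
  accum=80, p=6
  accum=96, p=7
  accum=113, p=8

Final answer: 113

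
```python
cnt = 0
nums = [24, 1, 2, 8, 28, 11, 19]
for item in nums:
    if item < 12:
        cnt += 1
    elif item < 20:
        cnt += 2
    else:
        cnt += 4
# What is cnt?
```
Trace:
  cnt=0
  cnt=4, item=24
  cnt=5, item=1
  cnt=6, item=2
  cnt=7, item=8
  cnt=11, item=28
  cnt=12, item=11
  cnt=14, item=19

Final answer: 14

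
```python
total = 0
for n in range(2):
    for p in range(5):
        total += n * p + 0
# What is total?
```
Trace:
  total=0
  total=0, n=0, p=0
  total=0, n=0, p=1
  total=0, n=0, p=2
  total=0, n=0, p=3
  total=0, n=0, p=4
  total=0, n=1, p=0
  total=1, n=1, p=1
  total=3, n=1, p=2
  total=6, n=1, p=3
  total=10, n=1, p=4

Final answer: 10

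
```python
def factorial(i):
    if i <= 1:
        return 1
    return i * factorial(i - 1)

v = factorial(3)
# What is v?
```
Call trace:
factorial(i=3)
  factorial(i=2)
    factorial(i=1)
    -> return 1
  -> return 2
-> return 6

Final answer: 6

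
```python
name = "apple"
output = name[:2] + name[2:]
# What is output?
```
Trace:
  name='apple'
  name='apple', output='apple'

Final answer: 'apple'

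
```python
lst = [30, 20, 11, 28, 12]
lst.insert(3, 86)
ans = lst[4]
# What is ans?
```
Trace:
  lst=[30, 20, 11, 28, 12]
  lst=[30, 20, 11, 86, 28, 12]
  lst=[30, 20, 11, 86, 28, 12], ans=28

Final answer: 28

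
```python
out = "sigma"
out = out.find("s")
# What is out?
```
Trace:
  out='sigma'
  out=0

Final answer: 0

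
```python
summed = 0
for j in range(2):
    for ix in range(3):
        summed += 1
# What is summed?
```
Trace:
  summed=0
  summed=1, j=0, ix=0
  summed=2, j=0, ix=1
  summed=3, j=0, ix=2
  summed=4, j=1, ix=0
  summed=5, j=1, ix=1
  summed=6, j=1, ix=2

Final answer: 6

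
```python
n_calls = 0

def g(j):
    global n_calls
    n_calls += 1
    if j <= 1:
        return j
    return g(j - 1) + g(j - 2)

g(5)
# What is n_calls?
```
Call trace (a repeated sub-call is expanded the first time; later identical calls just restate its return value):
g(j=5)
  g(j=4)
    g(j=3)
      g(j=2)
        g(j=1)
        -> return 1
        g(j=0)
        -> return 0
      -> return 1
      g(j=1)
      -> return 1
    -> return 2
    g(j=2) -> return 1  (same call as traced above)
  -> return 3
  g(j=3) -> return 2  (same call as traced above)
-> return 5

n_calls is incremented once per call, so count the calls in each subtree. Let C(j) = number of calls made by g(j).
C(0) = C(1) = 1 (base case, no recursion); C(j) = 1 + C(j - 1) + C(j - 2) otherwise.
C(2) = 1 + C(1) + C(0) = 1 + 1 + 1 = 3
C(3) = 1 + C(2) + C(1) = 1 + 3 + 1 = 5
C(4) = 1 + C(3) + C(2) = 1 + 5 + 3 = 9
C(5) = 1 + C(4) + C(3) = 1 + 9 + 5 = 15
n_calls = C(5) = 15

Final answer: 15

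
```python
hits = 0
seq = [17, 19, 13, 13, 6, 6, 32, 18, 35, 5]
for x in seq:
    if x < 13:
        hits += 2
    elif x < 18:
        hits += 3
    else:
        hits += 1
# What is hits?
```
Trace:
  hits=0
  hits=3, x=17
  hits=4, x=19
  hits=7, x=13
  hits=10, x=13
  hits=12, x=6
  hits=14, x=6
  hits=15, x=32
  hits=16, x=18
  hits=17, x=35
  hits=19, x=5

Final answer: 19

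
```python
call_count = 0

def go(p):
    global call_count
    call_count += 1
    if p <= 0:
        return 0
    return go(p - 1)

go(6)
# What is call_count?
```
Call trace:
go(p=6)
  go(p=5)
    go(p=4)
      go(p=3)
        go(p=2)
          go(p=1)
            go(p=0)
            -> return 0
          -> return 0
        -> return 0
      -> return 0
    -> return 0
  -> return 0
-> return 0

call_count is incremented once per call. go is entered once for each p = 6, 5, 4, 3, 2, 1, 0 (the p <= 0 call returns without recursing), i.e. 6 + 1 calls.
call_count = 7

Final answer: 7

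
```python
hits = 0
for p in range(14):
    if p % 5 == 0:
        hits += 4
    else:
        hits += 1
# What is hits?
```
Trace:
  hits=0
  hits=4, p=0
  hits=5, p=1
  hits=6, p=2
  hits=7, p=3
  hits=8, p=4
  hits=12, p=5
  hits=13, p=6
  hits=14, p=7
  hits=15, p=8
  hits=16, p=9
  hits=20, p=10
  hits=21, p=11
  hits=22, p=12
  hits=23, p=13

Final answer: 23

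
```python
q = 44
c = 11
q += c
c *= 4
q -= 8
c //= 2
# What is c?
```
Trace:
  q=44
  q=44, c=11
  q=55, c=11
  q=55, c=44
  q=47, c=44
  q=47, c=22

Final answer: 22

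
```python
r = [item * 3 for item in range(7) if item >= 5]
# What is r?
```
Trace:
  item=0
  item=1
  item=2
  item=3
  item=4
  item=5
  item=6
  r=[15, 18]

Final answer: [15, 18]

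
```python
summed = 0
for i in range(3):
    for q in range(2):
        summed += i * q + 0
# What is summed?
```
Trace:
  summed=0
  summed=0, i=0, q=0
  summed=0, i=0, q=1
  summed=0, i=1, q=0
  summed=1, i=1, q=1
  summed=1, i=2, q=0
  summed=3, i=2, q=1

Final answer: 3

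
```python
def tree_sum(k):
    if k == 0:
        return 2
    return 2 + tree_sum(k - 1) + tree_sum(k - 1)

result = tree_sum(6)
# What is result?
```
Call trace (a repeated sub-call is expanded the first time; later identical calls just restate its return value):
tree_sum(k=6)
  tree_sum(k=5)
    tree_sum(k=4)
      tree_sum(k=3)
        tree_sum(k=2)
          tree_sum(k=1)
            tree_sum(k=0)
            -> return 2
            tree_sum(k=0)
            -> return 2
          -> return 6
          tree_sum(k=1) -> return 6  (same call as traced above)
        -> return 14
        tree_sum(k=2) -> return 14  (same call as traced above)
      -> return 30
      tree_sum(k=3) -> return 30  (same call as traced above)
    -> return 62
    tree_sum(k=4) -> return 62  (same call as traced above)
  -> return 126
  tree_sum(k=5) -> return 126  (same call as traced above)
-> return 254

Final answer: 254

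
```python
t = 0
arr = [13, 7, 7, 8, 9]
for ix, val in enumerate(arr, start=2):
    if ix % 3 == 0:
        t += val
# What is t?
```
Trace:
  t=0
  t=0, ix=2, val=13
  t=7, ix=3, val=7
  t=7, ix=4, val=7
  t=7, ix=5, val=8
  t=16, ix=6, val=9

Final answer: 16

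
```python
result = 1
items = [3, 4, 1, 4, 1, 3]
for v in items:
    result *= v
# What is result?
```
Trace:
  result=1
  result=3, v=3
  result=12, v=4
  result=12, v=1
  result=48, v=4
  result=48, v=1
  result=144, v=3

Final answer: 144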